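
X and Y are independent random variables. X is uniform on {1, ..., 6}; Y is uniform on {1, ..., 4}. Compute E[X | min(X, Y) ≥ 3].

P(min(X, Y) ≥ 3) = 1/3.
Summing X·P(x,y) over outcomes with min(X, Y) ≥ 3 gives 3/2.
E[X | min(X, Y) ≥ 3] = (3/2) / (1/3) = 9/2.

9/2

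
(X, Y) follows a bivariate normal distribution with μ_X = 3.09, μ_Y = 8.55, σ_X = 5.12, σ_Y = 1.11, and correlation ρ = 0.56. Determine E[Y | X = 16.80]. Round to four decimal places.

10.2145

For a bivariate normal, E[Y | X=x] = μ_Y + ρ·(σ_Y/σ_X)·(x − μ_X).
E[Y | X=16.80] = 8.55 + (0.56)·(1.11/5.12)·(16.80 − (3.09)) = 8.55 + (0.12141)·(13.71) = 10.2145.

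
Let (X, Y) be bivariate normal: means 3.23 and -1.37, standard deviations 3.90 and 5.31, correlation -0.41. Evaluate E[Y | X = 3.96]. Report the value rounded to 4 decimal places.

-1.7775

E[Y | X=x] = μ_Y + ρ(σ_Y/σ_X)(x − μ_X) for jointly normal variables.
E[Y | X=3.96] = -1.37 + (-0.41)·(5.31/3.90)·(3.96 − (3.23)) = -1.37 + (-0.55823)·(0.73) = -1.7775.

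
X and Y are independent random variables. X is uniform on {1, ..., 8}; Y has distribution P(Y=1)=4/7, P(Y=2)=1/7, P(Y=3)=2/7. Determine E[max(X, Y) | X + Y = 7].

37/7

P(X + Y = 7) = 1/8.
Summing max(X,Y)·P(x,y) over outcomes with X + Y = 7 gives 37/56.
E[max(X, Y) | X + Y = 7] = (37/56) / (1/8) = 37/7.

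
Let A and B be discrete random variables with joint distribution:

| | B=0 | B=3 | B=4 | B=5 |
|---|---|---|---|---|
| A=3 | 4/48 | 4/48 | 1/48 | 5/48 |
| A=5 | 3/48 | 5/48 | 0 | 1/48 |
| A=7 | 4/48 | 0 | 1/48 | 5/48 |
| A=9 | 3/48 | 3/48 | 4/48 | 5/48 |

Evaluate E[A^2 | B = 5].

P(B = 5) = 1/3.
Σ A^2·P over the event = 9·(5/48) + 25·(1/48) + 49·(5/48) + 81·(5/48) = 15.
E[A^2 | B = 5] = (15) / (1/3) = 45.

45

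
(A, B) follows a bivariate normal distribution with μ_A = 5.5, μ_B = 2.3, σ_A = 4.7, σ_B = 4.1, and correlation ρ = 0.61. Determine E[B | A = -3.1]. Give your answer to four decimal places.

-2.2763

The regression of B on A has slope ρ·σ_B/σ_A and passes through (μ_A, μ_B).
E[B | A=-3.1] = 2.3 + (0.61)·(4.1/4.7)·(-3.1 − (5.5)) = 2.3 + (0.53213)·(-8.6) = -2.2763.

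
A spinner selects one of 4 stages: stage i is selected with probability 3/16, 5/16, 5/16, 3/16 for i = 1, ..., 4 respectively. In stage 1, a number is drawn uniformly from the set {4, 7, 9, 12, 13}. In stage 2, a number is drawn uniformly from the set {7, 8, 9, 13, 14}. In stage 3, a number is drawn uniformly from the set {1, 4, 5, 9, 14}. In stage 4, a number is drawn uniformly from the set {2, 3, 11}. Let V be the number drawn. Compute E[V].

127/16

E[V | stage 1] = (4+7+9+12+13)/5 = 9.
E[V | stage 2] = (7+8+9+13+14)/5 = 51/5.
E[V | stage 3] = (1+4+5+9+14)/5 = 33/5.
E[V | stage 4] = (2+3+11)/3 = 16/3.
E[V] = (3/16)·(9) + (5/16)·(51/5) + (5/16)·(33/5) + (3/16)·(16/3) = 127/16.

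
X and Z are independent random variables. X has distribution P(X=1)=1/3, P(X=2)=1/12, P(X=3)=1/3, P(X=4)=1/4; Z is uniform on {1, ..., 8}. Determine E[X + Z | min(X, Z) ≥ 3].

P(min(X, Z) ≥ 3) = 7/16.
Summing (X+Z)·P(x,y) over outcomes with min(X, Z) ≥ 3 gives 125/32.
E[X + Z | min(X, Z) ≥ 3] = (125/32) / (7/16) = 125/14.

125/14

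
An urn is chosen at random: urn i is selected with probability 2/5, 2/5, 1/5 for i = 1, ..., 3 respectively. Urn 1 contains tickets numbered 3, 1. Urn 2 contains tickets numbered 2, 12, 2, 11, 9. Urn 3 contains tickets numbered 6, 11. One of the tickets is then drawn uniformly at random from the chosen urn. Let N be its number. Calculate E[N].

E[N | urn 1] = (3+1)/2 = 2.
E[N | urn 2] = (2+12+2+11+9)/5 = 36/5.
E[N | urn 3] = (6+11)/2 = 17/2.
By the law of total expectation,
E[N] = (2/5)·(2) + (2/5)·(36/5) + (1/5)·(17/2) = 269/50.

269/50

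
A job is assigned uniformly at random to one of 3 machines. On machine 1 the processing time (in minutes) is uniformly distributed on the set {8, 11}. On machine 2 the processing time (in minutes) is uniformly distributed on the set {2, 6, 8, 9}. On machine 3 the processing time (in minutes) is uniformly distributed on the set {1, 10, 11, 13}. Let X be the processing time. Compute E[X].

E[X | machine 1] = (8+11)/2 = 19/2.
E[X | machine 2] = (2+6+8+9)/4 = 25/4.
E[X | machine 3] = (1+10+11+13)/4 = 35/4.
By the law of total expectation,
E[X] = (1/3)·(19/2) + (1/3)·(25/4) + (1/3)·(35/4) = 49/6.

49/6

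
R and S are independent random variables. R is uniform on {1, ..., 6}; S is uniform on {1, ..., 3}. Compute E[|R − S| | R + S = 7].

3

Outcomes with R + S = 7: (4,3), (5,2), (6,1), each with probability 1/18.
E[|R − S| | R + S = 7] = (1 + 3 + 5) / 3 = 3.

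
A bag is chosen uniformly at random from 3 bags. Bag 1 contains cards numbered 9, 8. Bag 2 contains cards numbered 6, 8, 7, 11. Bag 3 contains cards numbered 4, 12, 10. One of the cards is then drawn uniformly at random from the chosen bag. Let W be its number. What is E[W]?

E[W | bag 1] = (9+8)/2 = 17/2.
E[W | bag 2] = (6+8+7+11)/4 = 8.
E[W | bag 3] = (4+12+10)/3 = 26/3.
E[W] = (1/3)·(17/2) + (1/3)·(8) + (1/3)·(26/3) = 151/18.

151/18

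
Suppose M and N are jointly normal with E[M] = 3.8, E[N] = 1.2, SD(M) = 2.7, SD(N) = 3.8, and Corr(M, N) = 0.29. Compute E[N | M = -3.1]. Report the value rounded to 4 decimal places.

-1.6162

The regression of N on M has slope ρ·σ_N/σ_M and passes through (μ_M, μ_N).
E[N | M=-3.1] = 1.2 + (0.29)·(3.8/2.7)·(-3.1 − (3.8)) = 1.2 + (0.40815)·(-6.9) = -1.6162.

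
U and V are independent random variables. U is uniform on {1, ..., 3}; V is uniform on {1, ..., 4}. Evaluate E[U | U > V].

Outcomes with U > V: (2,1), (3,1), (3,2), each with probability 1/12.
E[U | U > V] = (2 + 3 + 3) / 3 = 8/3.

8/3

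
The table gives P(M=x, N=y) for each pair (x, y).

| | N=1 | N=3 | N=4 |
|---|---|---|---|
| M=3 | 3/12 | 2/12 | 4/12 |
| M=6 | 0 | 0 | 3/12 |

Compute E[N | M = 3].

P(M = 3) = 3/4.
Summing N·P(M=x,N=y) over the conditioning event gives 25/12.
E[N | M = 3] = (25/12) / (3/4) = 25/9.

25/9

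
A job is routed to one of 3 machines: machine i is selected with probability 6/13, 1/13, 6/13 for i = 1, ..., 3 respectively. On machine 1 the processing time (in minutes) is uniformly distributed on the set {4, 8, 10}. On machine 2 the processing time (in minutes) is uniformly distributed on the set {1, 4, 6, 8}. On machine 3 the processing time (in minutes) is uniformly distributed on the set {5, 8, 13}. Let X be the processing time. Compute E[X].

31/4

E[X | machine 1] = (4+8+10)/3 = 22/3.
E[X | machine 2] = (1+4+6+8)/4 = 19/4.
E[X | machine 3] = (5+8+13)/3 = 26/3.
By the law of total expectation,
E[X] = (6/13)·(22/3) + (1/13)·(19/4) + (6/13)·(26/3) = 31/4.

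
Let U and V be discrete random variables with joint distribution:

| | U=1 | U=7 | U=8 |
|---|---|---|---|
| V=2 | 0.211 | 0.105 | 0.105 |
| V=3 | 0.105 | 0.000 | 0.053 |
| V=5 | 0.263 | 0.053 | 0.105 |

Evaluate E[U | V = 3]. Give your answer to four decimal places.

P(V = 3) = 0.158.
Summing U·P(U=x,V=y) over the conditioning event gives 0.529.
E[U | V = 3] = (0.529) / (0.158) = 3.3481.

3.3481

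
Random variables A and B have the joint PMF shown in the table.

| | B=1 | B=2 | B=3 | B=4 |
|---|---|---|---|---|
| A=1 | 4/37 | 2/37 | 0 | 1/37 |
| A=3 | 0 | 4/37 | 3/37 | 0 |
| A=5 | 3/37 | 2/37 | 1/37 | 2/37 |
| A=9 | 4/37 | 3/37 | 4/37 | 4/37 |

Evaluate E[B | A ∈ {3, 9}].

P(A ∈ {3, 9}) = 22/37.
Σ B·P over the event = 2·(4/37) + 3·(3/37) + 1·(4/37) + 2·(3/37) + 3·(4/37) + 4·(4/37) = 55/37.
E[B | A ∈ {3, 9}] = (55/37) / (22/37) = 5/2.

5/2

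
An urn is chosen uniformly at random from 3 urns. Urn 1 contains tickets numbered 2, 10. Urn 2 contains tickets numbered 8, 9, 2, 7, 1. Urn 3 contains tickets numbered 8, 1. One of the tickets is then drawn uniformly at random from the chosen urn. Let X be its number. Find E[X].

E[X | urn 1] = (2+10)/2 = 6.
E[X | urn 2] = (8+9+2+7+1)/5 = 27/5.
E[X | urn 3] = (8+1)/2 = 9/2.
E[X] = (1/3)·(6) + (1/3)·(27/5) + (1/3)·(9/2) = 53/10.

53/10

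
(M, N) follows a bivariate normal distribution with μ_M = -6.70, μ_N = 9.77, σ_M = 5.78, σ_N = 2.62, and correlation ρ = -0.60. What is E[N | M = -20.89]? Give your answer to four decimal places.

13.6293

E[N | M=x] = μ_N + ρ(σ_N/σ_M)(x − μ_M) for jointly normal variables.
E[N | M=-20.89] = 9.77 + (-0.60)·(2.62/5.78)·(-20.89 − (-6.70)) = 9.77 + (-0.27197)·(-14.19) = 13.6293.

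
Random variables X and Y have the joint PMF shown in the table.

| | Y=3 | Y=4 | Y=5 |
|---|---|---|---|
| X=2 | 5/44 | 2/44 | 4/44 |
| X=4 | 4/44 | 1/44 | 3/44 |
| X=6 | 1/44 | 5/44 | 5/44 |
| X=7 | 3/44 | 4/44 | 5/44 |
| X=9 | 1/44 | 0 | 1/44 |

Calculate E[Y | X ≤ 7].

86/21

P(X ≤ 7) = 21/22.
Summing Y·P(X=x,Y=y) over the conditioning event gives 43/11.
E[Y | X ≤ 7] = (43/11) / (21/22) = 86/21.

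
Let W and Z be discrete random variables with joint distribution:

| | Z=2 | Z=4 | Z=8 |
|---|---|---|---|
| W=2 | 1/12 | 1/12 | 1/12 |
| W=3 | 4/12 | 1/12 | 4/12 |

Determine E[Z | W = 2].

14/3

P(W = 2) = 1/4.
Σ Z·P over the event = 2·(1/12) + 4·(1/12) + 8·(1/12) = 7/6.
E[Z | W = 2] = (7/6) / (1/4) = 14/3.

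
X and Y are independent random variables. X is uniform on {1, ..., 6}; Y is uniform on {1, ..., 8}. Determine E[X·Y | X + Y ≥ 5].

247/14

P(X + Y ≥ 5) = 7/8.
Summing XY·P(x,y) over outcomes with X + Y ≥ 5 gives 247/16.
E[X·Y | X + Y ≥ 5] = (247/16) / (7/8) = 247/14.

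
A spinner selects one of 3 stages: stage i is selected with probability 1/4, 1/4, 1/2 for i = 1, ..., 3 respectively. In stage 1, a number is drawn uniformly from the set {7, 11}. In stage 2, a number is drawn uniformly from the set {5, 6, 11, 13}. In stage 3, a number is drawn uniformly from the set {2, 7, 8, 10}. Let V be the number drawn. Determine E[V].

E[V | stage 1] = (7+11)/2 = 9.
E[V | stage 2] = (5+6+11+13)/4 = 35/4.
E[V | stage 3] = (2+7+8+10)/4 = 27/4.
By the law of total expectation,
E[V] = (1/4)·(9) + (1/4)·(35/4) + (1/2)·(27/4) = 125/16.

125/16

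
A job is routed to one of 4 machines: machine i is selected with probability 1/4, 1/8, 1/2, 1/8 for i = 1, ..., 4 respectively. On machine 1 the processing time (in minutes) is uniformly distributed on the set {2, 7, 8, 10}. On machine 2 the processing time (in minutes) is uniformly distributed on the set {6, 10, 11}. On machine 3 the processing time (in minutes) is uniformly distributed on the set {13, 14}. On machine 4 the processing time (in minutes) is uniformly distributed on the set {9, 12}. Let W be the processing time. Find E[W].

87/8

E[W | machine 1] = (2+7+8+10)/4 = 27/4.
E[W | machine 2] = (6+10+11)/3 = 9.
E[W | machine 3] = (13+14)/2 = 27/2.
E[W | machine 4] = (9+12)/2 = 21/2.
E[W] = (1/4)·(27/4) + (1/8)·(9) + (1/2)·(27/2) + (1/8)·(21/2) = 87/8.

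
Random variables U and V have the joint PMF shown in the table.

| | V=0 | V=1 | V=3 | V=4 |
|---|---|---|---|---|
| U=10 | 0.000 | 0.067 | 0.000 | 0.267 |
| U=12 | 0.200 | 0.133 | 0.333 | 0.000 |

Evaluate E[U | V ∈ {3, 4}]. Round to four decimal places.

P(V ∈ {3, 4}) = 0.600.
Σ U·P over the event = 10·(0.267) + 12·(0.333) = 6.666.
E[U | V ∈ {3, 4}] = (6.666) / (0.600) = 11.1100.

11.1100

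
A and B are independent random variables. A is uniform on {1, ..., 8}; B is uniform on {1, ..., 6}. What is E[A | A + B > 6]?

181/33

P(A + B > 6) = 11/16.
Summing A·P(x,y) over outcomes with A + B > 6 gives 181/48.
E[A | A + B > 6] = (181/48) / (11/16) = 181/33.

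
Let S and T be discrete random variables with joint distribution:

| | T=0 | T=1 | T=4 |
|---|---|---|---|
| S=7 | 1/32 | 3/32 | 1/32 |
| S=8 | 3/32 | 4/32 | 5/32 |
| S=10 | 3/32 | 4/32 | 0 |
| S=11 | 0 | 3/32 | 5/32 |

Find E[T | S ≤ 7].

P(S ≤ 7) = 5/32.
Σ T·P over the event = 0·(1/32) + 1·(3/32) + 4·(1/32) = 7/32.
E[T | S ≤ 7] = (7/32) / (5/32) = 7/5.

7/5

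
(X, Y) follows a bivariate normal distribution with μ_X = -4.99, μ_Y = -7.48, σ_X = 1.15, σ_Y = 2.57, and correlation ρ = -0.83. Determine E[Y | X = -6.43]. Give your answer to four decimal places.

The regression of Y on X has slope ρ·σ_Y/σ_X and passes through (μ_X, μ_Y).
E[Y | X=-6.43] = -7.48 + (-0.83)·(2.57/1.15)·(-6.43 − (-4.99)) = -7.48 + (-1.85487)·(-1.44) = -4.8090.

-4.8090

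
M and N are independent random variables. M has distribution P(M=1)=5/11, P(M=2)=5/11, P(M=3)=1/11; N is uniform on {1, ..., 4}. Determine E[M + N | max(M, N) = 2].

P(max(M, N) = 2) = 15/44.
Summing (M+N)·P(x,y) over outcomes with max(M, N) = 2 gives 25/22.
E[M + N | max(M, N) = 2] = (25/22) / (15/44) = 10/3.

10/3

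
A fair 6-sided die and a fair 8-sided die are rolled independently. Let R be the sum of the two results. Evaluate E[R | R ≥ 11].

12

P(R ≥ 11) = 5/24.
Σ over the event: 11·1/12 + 12·1/16 + 13·1/24 + 14·1/48 = 5/2.
E[R | R ≥ 11] = (5/2) / (5/24) = 12.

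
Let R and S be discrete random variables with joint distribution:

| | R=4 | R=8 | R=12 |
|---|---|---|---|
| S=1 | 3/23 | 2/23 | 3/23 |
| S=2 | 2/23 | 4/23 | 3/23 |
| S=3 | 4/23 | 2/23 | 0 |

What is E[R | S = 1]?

P(S = 1) = 8/23.
Σ R·P over the event = 4·(3/23) + 8·(2/23) + 12·(3/23) = 64/23.
E[R | S = 1] = (64/23) / (8/23) = 8.

8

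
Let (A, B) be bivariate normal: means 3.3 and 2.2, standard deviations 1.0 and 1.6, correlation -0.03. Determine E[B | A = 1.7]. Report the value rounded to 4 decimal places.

E[B | A=x] = μ_B + ρ(σ_B/σ_A)(x − μ_A) for jointly normal variables.
E[B | A=1.7] = 2.2 + (-0.03)·(1.6/1.0)·(1.7 − (3.3)) = 2.2 + (-0.048)·(-1.6) = 2.2768.

2.2768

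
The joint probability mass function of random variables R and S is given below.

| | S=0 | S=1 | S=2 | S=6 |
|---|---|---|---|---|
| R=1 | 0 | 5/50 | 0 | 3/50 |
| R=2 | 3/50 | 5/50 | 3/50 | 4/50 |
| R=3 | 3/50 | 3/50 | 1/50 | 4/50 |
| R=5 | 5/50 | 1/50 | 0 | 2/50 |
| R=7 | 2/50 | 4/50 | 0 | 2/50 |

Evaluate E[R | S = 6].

47/15

P(S = 6) = 3/10.
Σ R·P over the event = 1·(3/50) + 2·(4/50) + 3·(4/50) + 5·(2/50) + 7·(2/50) = 47/50.
E[R | S = 6] = (47/50) / (3/10) = 47/15.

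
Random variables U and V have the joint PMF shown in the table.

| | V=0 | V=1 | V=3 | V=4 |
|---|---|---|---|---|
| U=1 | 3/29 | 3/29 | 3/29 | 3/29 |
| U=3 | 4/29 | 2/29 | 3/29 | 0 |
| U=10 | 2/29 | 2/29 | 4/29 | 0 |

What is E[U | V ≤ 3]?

P(V ≤ 3) = 26/29.
Summing U·P(U=x,V=y) over the conditioning event gives 4.
E[U | V ≤ 3] = (4) / (26/29) = 58/13.

58/13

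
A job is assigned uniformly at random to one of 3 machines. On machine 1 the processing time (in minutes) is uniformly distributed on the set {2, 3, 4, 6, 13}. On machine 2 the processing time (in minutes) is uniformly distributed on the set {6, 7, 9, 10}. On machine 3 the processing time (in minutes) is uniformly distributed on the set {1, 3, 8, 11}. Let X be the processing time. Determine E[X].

129/20

E[X | machine 1] = (2+3+4+6+13)/5 = 28/5.
E[X | machine 2] = (6+7+9+10)/4 = 8.
E[X | machine 3] = (1+3+8+11)/4 = 23/4.
E[X] = (1/3)·(28/5) + (1/3)·(8) + (1/3)·(23/4) = 129/20.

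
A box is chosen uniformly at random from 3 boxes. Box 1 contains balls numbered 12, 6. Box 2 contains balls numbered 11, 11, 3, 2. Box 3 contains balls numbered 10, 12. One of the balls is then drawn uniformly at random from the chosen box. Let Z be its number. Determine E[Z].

E[Z | box 1] = (12+6)/2 = 9.
E[Z | box 2] = (11+11+3+2)/4 = 27/4.
E[Z | box 3] = (10+12)/2 = 11.
By the law of total expectation,
E[Z] = (1/3)·(9) + (1/3)·(27/4) + (1/3)·(11) = 107/12.

107/12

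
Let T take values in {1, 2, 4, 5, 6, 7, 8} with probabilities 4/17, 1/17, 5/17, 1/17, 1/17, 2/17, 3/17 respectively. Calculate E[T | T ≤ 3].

P(T ≤ 3) = 5/17.
Σ over the event: 1·4/17 + 2·1/17 = 6/17.
E[T | T ≤ 3] = (6/17) / (5/17) = 6/5.

6/5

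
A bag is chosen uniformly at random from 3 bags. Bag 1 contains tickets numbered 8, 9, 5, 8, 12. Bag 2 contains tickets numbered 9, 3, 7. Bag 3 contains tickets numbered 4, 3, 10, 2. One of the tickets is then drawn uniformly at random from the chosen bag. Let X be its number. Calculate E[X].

1169/180

E[X | bag 1] = (8+9+5+8+12)/5 = 42/5.
E[X | bag 2] = (9+3+7)/3 = 19/3.
E[X | bag 3] = (4+3+10+2)/4 = 19/4.
E[X] = (1/3)·(42/5) + (1/3)·(19/3) + (1/3)·(19/4) = 1169/180.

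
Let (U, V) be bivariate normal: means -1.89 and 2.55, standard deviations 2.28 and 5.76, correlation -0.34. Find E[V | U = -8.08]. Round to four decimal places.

7.8669

For a bivariate normal, E[V | U=x] = μ_V + ρ·(σ_V/σ_U)·(x − μ_U).
E[V | U=-8.08] = 2.55 + (-0.34)·(5.76/2.28)·(-8.08 − (-1.89)) = 2.55 + (-0.85895)·(-6.19) = 7.8669.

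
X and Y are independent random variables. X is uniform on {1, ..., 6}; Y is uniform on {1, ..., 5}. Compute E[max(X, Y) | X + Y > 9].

Outcomes with X + Y > 9: (5,5), (6,4), (6,5), each with probability 1/30.
E[max(X, Y) | X + Y > 9] = (5 + 6 + 6) / 3 = 17/3.

17/3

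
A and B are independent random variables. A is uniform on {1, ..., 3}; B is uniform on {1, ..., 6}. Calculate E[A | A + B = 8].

Outcomes with A + B = 8: (2,6), (3,5), each with probability 1/18.
E[A | A + B = 8] = (2 + 3) / 2 = 5/2.

5/2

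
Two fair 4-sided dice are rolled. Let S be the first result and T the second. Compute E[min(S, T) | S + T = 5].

3/2

Outcomes with S + T = 5: (1,4), (2,3), (3,2), (4,1), each with probability 1/16.
E[min(S, T) | S + T = 5] = (1 + 2 + 2 + 1) / 4 = 3/2.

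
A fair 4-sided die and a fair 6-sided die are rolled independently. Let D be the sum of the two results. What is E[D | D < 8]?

P(D < 8) = 3/4.
Σ over the event: 2·1/24 + 3·1/12 + 4·1/8 + 5·1/6 + 6·1/6 + 7·1/6 = 23/6.
E[D | D < 8] = (23/6) / (3/4) = 46/9.

46/9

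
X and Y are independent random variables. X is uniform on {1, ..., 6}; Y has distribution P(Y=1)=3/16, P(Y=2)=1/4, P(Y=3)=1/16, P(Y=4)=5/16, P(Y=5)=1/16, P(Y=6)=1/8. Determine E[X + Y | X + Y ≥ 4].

615/86

P(X + Y ≥ 4) = 43/48.
Summing (X+Y)·P(x,y) over outcomes with X + Y ≥ 4 gives 205/32.
E[X + Y | X + Y ≥ 4] = (205/32) / (43/48) = 615/86.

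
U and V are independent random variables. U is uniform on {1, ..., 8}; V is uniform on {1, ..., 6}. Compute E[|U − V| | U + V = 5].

Outcomes with U + V = 5: (1,4), (2,3), (3,2), (4,1), each with probability 1/48.
E[|U − V| | U + V = 5] = (3 + 1 + 1 + 3) / 4 = 2.

2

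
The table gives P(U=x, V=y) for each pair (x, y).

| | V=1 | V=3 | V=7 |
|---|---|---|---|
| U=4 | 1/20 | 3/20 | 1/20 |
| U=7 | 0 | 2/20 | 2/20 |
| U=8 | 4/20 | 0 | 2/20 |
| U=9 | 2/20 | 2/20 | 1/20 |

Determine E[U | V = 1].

54/7

P(V = 1) = 7/20.
Summing U·P(U=x,V=y) over the conditioning event gives 27/10.
E[U | V = 1] = (27/10) / (7/20) = 54/7.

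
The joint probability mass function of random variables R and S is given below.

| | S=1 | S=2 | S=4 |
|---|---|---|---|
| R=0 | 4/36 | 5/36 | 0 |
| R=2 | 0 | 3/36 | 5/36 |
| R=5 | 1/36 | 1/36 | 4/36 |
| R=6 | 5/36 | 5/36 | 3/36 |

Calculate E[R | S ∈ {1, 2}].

19/6

P(S ∈ {1, 2}) = 2/3.
Σ R·P over the event = 0·(4/36) + 0·(5/36) + 2·(3/36) + 5·(1/36) + 5·(1/36) + 6·(5/36) + 6·(5/36) = 19/9.
E[R | S ∈ {1, 2}] = (19/9) / (2/3) = 19/6.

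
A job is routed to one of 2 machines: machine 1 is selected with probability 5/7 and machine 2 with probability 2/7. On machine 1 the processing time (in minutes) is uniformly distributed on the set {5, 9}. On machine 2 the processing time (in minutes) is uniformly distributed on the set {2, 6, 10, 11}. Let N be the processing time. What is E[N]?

E[N | machine 1] = (5+9)/2 = 7.
E[N | machine 2] = (2+6+10+11)/4 = 29/4.
E[N] = (5/7)·(7) + (2/7)·(29/4) = 99/14.

99/14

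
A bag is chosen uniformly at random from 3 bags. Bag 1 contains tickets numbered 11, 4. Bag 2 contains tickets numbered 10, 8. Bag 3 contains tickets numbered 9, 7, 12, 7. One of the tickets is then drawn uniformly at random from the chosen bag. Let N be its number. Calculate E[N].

101/12

E[N | bag 1] = (11+4)/2 = 15/2.
E[N | bag 2] = (10+8)/2 = 9.
E[N | bag 3] = (9+7+12+7)/4 = 35/4.
By the law of total expectation,
E[N] = (1/3)·(15/2) + (1/3)·(9) + (1/3)·(35/4) = 101/12.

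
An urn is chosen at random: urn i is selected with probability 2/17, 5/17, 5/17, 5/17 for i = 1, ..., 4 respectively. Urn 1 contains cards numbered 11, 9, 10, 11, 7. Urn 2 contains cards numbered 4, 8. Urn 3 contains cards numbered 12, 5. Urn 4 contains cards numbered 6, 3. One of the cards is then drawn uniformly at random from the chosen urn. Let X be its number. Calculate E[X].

571/85

E[X | urn 1] = (11+9+10+11+7)/5 = 48/5.
E[X | urn 2] = (4+8)/2 = 6.
E[X | urn 3] = (12+5)/2 = 17/2.
E[X | urn 4] = (6+3)/2 = 9/2.
By the law of total expectation,
E[X] = (2/17)·(48/5) + (5/17)·(6) + (5/17)·(17/2) + (5/17)·(9/2) = 571/85.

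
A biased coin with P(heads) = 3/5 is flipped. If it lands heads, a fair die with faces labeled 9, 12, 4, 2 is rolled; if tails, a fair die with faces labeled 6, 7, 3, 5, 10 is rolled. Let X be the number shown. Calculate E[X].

E[X | heads] = (9+12+4+2)/4 = 27/4.
E[X | tails] = (6+7+3+5+10)/5 = 31/5.
By the law of total expectation,
E[X] = (3/5)·(27/4) + (2/5)·(31/5) = 653/100.

653/100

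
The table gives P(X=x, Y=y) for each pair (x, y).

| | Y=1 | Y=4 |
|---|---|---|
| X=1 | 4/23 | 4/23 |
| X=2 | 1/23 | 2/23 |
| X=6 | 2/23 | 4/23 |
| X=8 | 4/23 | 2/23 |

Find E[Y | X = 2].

P(X = 2) = 3/23.
Σ Y·P over the event = 1·(1/23) + 4·(2/23) = 9/23.
E[Y | X = 2] = (9/23) / (3/23) = 3.

3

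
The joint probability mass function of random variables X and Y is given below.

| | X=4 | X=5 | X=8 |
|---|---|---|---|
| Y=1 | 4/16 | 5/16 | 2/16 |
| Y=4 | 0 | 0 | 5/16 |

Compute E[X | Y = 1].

P(Y = 1) = 11/16.
Σ X·P over the event = 4·(4/16) + 5·(5/16) + 8·(2/16) = 57/16.
E[X | Y = 1] = (57/16) / (11/16) = 57/11.

57/11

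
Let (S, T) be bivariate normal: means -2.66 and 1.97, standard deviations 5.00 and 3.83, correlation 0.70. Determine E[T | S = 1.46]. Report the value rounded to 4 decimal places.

4.1791

The regression of T on S has slope ρ·σ_T/σ_S and passes through (μ_S, μ_T).
E[T | S=1.46] = 1.97 + (0.70)·(3.83/5.00)·(1.46 − (-2.66)) = 1.97 + (0.5362)·(4.12) = 4.1791.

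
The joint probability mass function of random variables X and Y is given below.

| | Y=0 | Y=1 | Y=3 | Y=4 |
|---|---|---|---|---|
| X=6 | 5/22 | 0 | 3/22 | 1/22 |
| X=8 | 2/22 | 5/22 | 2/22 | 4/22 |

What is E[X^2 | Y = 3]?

236/5

P(Y = 3) = 5/22.
Σ X^2·P over the event = 36·(3/22) + 64·(2/22) = 118/11.
E[X^2 | Y = 3] = (118/11) / (5/22) = 236/5.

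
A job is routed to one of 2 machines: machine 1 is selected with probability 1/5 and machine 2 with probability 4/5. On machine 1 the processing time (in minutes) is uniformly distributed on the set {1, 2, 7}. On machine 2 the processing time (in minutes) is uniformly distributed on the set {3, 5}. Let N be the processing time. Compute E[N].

58/15

E[N | machine 1] = (1+2+7)/3 = 10/3.
E[N | machine 2] = (3+5)/2 = 4.
E[N] = (1/5)·(10/3) + (4/5)·(4) = 58/15.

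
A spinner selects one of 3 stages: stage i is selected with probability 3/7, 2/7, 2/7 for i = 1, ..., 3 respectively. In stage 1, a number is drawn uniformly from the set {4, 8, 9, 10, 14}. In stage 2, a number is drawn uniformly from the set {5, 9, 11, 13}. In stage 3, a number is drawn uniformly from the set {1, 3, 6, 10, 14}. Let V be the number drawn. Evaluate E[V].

298/35

E[V | stage 1] = (4+8+9+10+14)/5 = 9.
E[V | stage 2] = (5+9+11+13)/4 = 19/2.
E[V | stage 3] = (1+3+6+10+14)/5 = 34/5.
E[V] = (3/7)·(9) + (2/7)·(19/2) + (2/7)·(34/5) = 298/35.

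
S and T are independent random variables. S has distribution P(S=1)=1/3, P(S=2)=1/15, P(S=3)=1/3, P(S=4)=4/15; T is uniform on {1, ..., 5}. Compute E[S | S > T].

80/23

P(S > T) = 23/75.
Summing S·P(x,y) over outcomes with S > T gives 16/15.
E[S | S > T] = (16/15) / (23/75) = 80/23.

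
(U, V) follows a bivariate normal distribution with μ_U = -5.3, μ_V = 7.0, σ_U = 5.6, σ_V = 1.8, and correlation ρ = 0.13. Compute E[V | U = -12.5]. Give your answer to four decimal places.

For a bivariate normal, E[V | U=x] = μ_V + ρ·(σ_V/σ_U)·(x − μ_U).
E[V | U=-12.5] = 7.0 + (0.13)·(1.8/5.6)·(-12.5 − (-5.3)) = 7.0 + (0.041786)·(-7.2) = 6.6991.

6.6991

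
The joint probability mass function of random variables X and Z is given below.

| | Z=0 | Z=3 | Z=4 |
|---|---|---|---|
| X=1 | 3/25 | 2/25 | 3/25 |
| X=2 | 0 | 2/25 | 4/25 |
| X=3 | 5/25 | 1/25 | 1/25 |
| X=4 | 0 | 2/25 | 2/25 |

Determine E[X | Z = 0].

P(Z = 0) = 8/25.
Σ X·P over the event = 1·(3/25) + 3·(5/25) = 18/25.
E[X | Z = 0] = (18/25) / (8/25) = 9/4.

9/4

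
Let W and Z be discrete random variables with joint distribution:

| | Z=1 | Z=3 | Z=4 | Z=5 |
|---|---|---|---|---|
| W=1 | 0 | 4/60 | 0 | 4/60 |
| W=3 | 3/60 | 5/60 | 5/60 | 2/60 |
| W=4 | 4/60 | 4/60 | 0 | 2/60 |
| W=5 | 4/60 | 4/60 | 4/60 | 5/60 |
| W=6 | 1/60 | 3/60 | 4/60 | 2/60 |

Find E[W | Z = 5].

11/3

P(Z = 5) = 1/4.
Σ W·P over the event = 1·(4/60) + 3·(2/60) + 4·(2/60) + 5·(5/60) + 6·(2/60) = 11/12.
E[W | Z = 5] = (11/12) / (1/4) = 11/3.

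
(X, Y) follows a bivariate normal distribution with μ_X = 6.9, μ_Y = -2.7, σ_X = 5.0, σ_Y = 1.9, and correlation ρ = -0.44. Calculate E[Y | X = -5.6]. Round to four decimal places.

The regression of Y on X has slope ρ·σ_Y/σ_X and passes through (μ_X, μ_Y).
E[Y | X=-5.6] = -2.7 + (-0.44)·(1.9/5.0)·(-5.6 − (6.9)) = -2.7 + (-0.1672)·(-12.5) = -0.6100.

-0.6100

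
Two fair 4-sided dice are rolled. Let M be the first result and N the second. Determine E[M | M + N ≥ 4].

36/13

P(M + N ≥ 4) = 13/16.
Summing M·P(x,y) over outcomes with M + N ≥ 4 gives 9/4.
E[M | M + N ≥ 4] = (9/4) / (13/16) = 36/13.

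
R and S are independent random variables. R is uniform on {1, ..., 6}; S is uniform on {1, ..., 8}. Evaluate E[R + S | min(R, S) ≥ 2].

9

P(min(R, S) ≥ 2) = 35/48.
Summing (R+S)·P(x,y) over outcomes with min(R, S) ≥ 2 gives 105/16.
E[R + S | min(R, S) ≥ 2] = (105/16) / (35/48) = 9.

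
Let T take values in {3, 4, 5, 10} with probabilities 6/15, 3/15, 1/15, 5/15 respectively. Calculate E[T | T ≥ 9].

10

P(T ≥ 9) = 1/3.
Σ over the event: 10·1/3 = 10/3.
E[T | T ≥ 9] = (10/3) / (1/3) = 10.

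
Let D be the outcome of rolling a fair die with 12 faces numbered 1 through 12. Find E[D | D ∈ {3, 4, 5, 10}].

11/2

P(D ∈ {3, 4, 5, 10}) = 1/3.
Σ over the event: 3·1/12 + 4·1/12 + 5·1/12 + 10·1/12 = 11/6.
E[D | D ∈ {3, 4, 5, 10}] = (11/6) / (1/3) = 11/2.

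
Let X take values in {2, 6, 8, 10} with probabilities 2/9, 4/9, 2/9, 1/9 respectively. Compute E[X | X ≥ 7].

26/3

P(X ≥ 7) = 1/3.
Σ over the event: 8·2/9 + 10·1/9 = 26/9.
E[X | X ≥ 7] = (26/9) / (1/3) = 26/3.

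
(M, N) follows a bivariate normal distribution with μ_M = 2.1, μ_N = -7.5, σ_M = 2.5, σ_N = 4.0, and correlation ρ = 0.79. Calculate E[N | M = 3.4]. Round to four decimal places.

The regression of N on M has slope ρ·σ_N/σ_M and passes through (μ_M, μ_N).
E[N | M=3.4] = -7.5 + (0.79)·(4.0/2.5)·(3.4 − (2.1)) = -7.5 + (1.264)·(1.3) = -5.8568.

-5.8568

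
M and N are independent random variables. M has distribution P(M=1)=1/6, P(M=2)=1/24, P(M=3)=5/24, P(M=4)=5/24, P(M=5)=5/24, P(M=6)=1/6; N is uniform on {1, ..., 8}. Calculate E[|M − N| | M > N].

26/11

P(M > N) = 11/32.
Summing |M−N|·P(x,y) over outcomes with M > N gives 13/16.
E[|M − N| | M > N] = (13/16) / (11/32) = 26/11.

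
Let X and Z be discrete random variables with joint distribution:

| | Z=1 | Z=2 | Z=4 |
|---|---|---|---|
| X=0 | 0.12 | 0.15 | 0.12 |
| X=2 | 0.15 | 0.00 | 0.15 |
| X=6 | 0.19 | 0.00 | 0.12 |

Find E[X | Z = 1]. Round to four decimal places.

P(Z = 1) = 0.46.
Σ X·P over the event = 0·(0.12) + 2·(0.15) + 6·(0.19) = 1.44.
E[X | Z = 1] = (1.44) / (0.46) = 3.1304.

3.1304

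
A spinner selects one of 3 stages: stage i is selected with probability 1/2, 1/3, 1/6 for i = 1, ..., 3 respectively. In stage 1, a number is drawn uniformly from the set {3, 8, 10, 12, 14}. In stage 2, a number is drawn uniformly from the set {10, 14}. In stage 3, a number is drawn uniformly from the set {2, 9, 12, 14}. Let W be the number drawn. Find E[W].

1229/120

E[W | stage 1] = (3+8+10+12+14)/5 = 47/5.
E[W | stage 2] = (10+14)/2 = 12.
E[W | stage 3] = (2+9+12+14)/4 = 37/4.
By the law of total expectation,
E[W] = (1/2)·(47/5) + (1/3)·(12) + (1/6)·(37/4) = 1229/120.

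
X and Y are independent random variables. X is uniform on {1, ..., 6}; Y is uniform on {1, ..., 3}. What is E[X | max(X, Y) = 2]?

P(max(X, Y) = 2) = 1/6.
Summing X·P(x,y) over outcomes with max(X, Y) = 2 gives 5/18.
E[X | max(X, Y) = 2] = (5/18) / (1/6) = 5/3.

5/3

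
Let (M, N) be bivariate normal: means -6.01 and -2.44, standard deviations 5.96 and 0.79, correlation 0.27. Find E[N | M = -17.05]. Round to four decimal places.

For a bivariate normal, E[N | M=x] = μ_N + ρ·(σ_N/σ_M)·(x − μ_M).
E[N | M=-17.05] = -2.44 + (0.27)·(0.79/5.96)·(-17.05 − (-6.01)) = -2.44 + (0.035789)·(-11.04) = -2.8351.

-2.8351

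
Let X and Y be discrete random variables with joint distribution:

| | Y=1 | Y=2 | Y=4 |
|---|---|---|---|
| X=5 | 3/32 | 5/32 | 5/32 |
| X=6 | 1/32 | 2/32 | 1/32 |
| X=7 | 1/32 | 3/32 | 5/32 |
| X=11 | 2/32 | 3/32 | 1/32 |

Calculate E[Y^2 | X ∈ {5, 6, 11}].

158/23

P(X ∈ {5, 6, 11}) = 23/32.
Summing Y^2·P(X=x,Y=y) over the conditioning event gives 79/16.
E[Y^2 | X ∈ {5, 6, 11}] = (79/16) / (23/32) = 158/23.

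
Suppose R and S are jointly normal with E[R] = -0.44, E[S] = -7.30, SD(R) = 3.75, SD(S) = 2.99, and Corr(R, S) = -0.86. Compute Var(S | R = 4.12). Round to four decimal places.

The conditional variance in a bivariate normal is σ_S²(1 − ρ²), independent of x.
Var(S | R=4.12) = (2.99)²·(1 − (-0.86)²) = 8.9401·0.2604 = 2.3280.

2.3280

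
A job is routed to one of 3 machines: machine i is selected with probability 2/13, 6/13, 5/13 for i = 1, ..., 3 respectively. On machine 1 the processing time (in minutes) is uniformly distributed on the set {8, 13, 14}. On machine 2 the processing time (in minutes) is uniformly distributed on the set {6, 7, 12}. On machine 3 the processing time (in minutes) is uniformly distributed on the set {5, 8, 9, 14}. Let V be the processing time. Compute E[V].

355/39

E[V | machine 1] = (8+13+14)/3 = 35/3.
E[V | machine 2] = (6+7+12)/3 = 25/3.
E[V | machine 3] = (5+8+9+14)/4 = 9.
By the law of total expectation,
E[V] = (2/13)·(35/3) + (6/13)·(25/3) + (5/13)·(9) = 355/39.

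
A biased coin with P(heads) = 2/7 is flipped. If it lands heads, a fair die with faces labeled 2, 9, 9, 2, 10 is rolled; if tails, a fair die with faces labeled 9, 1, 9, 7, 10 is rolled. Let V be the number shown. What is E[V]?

E[V | heads] = (2+9+9+2+10)/5 = 32/5.
E[V | tails] = (9+1+9+7+10)/5 = 36/5.
By the law of total expectation,
E[V] = (2/7)·(32/5) + (5/7)·(36/5) = 244/35.

244/35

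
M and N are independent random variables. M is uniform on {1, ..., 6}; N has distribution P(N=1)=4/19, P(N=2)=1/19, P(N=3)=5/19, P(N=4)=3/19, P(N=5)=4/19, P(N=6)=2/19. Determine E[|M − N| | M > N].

113/49

P(M > N) = 49/114.
Summing |M−N|·P(x,y) over outcomes with M > N gives 113/114.
E[|M − N| | M > N] = (113/114) / (49/114) = 113/49.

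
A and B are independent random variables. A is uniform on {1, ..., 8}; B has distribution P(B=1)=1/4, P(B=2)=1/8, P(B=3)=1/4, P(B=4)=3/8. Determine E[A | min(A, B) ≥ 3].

11/2

P(min(A, B) ≥ 3) = 15/32.
Summing A·P(x,y) over outcomes with min(A, B) ≥ 3 gives 165/64.
E[A | min(A, B) ≥ 3] = (165/64) / (15/32) = 11/2.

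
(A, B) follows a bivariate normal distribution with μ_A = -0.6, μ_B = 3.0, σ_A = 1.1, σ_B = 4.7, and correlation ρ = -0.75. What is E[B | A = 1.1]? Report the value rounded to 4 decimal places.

For a bivariate normal, E[B | A=x] = μ_B + ρ·(σ_B/σ_A)·(x − μ_A).
E[B | A=1.1] = 3.0 + (-0.75)·(4.7/1.1)·(1.1 − (-0.6)) = 3.0 + (-3.2045)·(1.7) = -2.4477.

-2.4477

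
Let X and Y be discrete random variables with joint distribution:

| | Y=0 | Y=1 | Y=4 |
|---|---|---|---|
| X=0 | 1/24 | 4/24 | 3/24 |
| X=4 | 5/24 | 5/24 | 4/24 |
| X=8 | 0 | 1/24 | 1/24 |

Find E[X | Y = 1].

14/5

P(Y = 1) = 5/12.
Summing X·P(X=x,Y=y) over the conditioning event gives 7/6.
E[X | Y = 1] = (7/6) / (5/12) = 14/5.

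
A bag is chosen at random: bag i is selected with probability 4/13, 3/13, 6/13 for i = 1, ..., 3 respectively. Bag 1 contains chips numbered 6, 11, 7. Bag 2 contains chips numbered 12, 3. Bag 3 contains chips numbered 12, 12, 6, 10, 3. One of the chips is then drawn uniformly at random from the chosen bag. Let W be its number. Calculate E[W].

E[W | bag 1] = (6+11+7)/3 = 8.
E[W | bag 2] = (12+3)/2 = 15/2.
E[W | bag 3] = (12+12+6+10+3)/5 = 43/5.
By the law of total expectation,
E[W] = (4/13)·(8) + (3/13)·(15/2) + (6/13)·(43/5) = 1061/130.

1061/130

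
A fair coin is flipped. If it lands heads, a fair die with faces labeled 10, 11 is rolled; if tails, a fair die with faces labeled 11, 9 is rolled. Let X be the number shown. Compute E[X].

41/4

E[X | heads] = (10+11)/2 = 21/2.
E[X | tails] = (11+9)/2 = 10.
E[X] = (1/2)·(21/2) + (1/2)·(10) = 41/4.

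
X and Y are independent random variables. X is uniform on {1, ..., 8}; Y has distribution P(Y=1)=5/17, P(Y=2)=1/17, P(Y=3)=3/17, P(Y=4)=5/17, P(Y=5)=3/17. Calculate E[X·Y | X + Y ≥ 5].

1791/116

P(X + Y ≥ 5) = 29/34.
Summing XY·P(x,y) over outcomes with X + Y ≥ 5 gives 1791/136.
E[X·Y | X + Y ≥ 5] = (1791/136) / (29/34) = 1791/116.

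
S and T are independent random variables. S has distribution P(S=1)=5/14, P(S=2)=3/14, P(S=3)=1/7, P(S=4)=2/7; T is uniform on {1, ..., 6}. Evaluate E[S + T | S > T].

99/19

P(S > T) = 19/84.
Summing (S+T)·P(x,y) over outcomes with S > T gives 33/28.
E[S + T | S > T] = (33/28) / (19/84) = 99/19.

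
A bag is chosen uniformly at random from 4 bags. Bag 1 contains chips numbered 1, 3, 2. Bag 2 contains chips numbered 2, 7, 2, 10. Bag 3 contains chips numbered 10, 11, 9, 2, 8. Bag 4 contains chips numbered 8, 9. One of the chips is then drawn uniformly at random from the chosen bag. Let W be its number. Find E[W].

E[W | bag 1] = (1+3+2)/3 = 2.
E[W | bag 2] = (2+7+2+10)/4 = 21/4.
E[W | bag 3] = (10+11+9+2+8)/5 = 8.
E[W | bag 4] = (8+9)/2 = 17/2.
By the law of total expectation,
E[W] = (1/4)·(2) + (1/4)·(21/4) + (1/4)·(8) + (1/4)·(17/2) = 95/16.

95/16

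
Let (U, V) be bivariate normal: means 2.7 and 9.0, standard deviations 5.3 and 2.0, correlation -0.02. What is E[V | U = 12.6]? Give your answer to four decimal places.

The regression of V on U has slope ρ·σ_V/σ_U and passes through (μ_U, μ_V).
E[V | U=12.6] = 9.0 + (-0.02)·(2.0/5.3)·(12.6 − (2.7)) = 9.0 + (-0.0075472)·(9.9) = 8.9253.

8.9253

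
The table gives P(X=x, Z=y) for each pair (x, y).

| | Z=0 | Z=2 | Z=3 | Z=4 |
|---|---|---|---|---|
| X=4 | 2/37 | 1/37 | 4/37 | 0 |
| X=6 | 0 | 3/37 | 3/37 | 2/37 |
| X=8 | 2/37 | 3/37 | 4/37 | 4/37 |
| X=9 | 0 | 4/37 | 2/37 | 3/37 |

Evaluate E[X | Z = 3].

84/13

P(Z = 3) = 13/37.
Σ X·P over the event = 4·(4/37) + 6·(3/37) + 8·(4/37) + 9·(2/37) = 84/37.
E[X | Z = 3] = (84/37) / (13/37) = 84/13.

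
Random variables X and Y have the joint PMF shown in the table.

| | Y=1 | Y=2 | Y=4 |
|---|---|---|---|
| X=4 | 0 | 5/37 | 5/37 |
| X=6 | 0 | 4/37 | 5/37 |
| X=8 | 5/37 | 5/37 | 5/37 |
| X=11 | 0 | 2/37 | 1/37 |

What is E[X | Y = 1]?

P(Y = 1) = 5/37.
Summing X·P(X=x,Y=y) over the conditioning event gives 40/37.
E[X | Y = 1] = (40/37) / (5/37) = 8.

8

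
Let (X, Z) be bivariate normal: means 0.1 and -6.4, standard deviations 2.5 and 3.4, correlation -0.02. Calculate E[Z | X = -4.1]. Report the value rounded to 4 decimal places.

-6.2858

For a bivariate normal, E[Z | X=x] = μ_Z + ρ·(σ_Z/σ_X)·(x − μ_X).
E[Z | X=-4.1] = -6.4 + (-0.02)·(3.4/2.5)·(-4.1 − (0.1)) = -6.4 + (-0.0272)·(-4.2) = -6.2858.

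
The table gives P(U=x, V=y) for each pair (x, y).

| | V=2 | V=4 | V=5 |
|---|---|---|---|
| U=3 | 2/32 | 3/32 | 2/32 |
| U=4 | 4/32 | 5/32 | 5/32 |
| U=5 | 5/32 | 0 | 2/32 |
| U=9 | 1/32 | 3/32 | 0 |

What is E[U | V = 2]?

P(V = 2) = 3/8.
Σ U·P over the event = 3·(2/32) + 4·(4/32) + 5·(5/32) + 9·(1/32) = 7/4.
E[U | V = 2] = (7/4) / (3/8) = 14/3.

14/3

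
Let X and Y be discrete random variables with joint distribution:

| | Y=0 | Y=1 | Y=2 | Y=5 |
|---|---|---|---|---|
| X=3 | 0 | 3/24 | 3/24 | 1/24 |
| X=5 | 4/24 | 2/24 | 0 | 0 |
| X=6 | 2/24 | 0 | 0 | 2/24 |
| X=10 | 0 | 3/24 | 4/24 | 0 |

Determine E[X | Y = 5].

P(Y = 5) = 1/8.
Σ X·P over the event = 3·(1/24) + 6·(2/24) = 5/8.
E[X | Y = 5] = (5/8) / (1/8) = 5.

5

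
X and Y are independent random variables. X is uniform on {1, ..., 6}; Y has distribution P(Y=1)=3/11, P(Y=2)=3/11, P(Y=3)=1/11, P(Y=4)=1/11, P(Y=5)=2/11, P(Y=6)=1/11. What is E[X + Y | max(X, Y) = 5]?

68/9

P(max(X, Y) = 5) = 3/11.
Summing (X+Y)·P(x,y) over outcomes with max(X, Y) = 5 gives 68/33.
E[X + Y | max(X, Y) = 5] = (68/33) / (3/11) = 68/9.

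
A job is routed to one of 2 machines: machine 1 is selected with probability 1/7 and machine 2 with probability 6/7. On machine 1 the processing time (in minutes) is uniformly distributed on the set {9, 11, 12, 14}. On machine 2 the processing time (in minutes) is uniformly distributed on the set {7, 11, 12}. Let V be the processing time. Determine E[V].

E[V | machine 1] = (9+11+12+14)/4 = 23/2.
E[V | machine 2] = (7+11+12)/3 = 10.
E[V] = (1/7)·(23/2) + (6/7)·(10) = 143/14.

143/14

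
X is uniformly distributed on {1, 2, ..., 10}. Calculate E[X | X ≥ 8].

9

Given X ≥ 8, X is equally likely to be any of {8, 9, 10}.
E[X | X ≥ 8] = (8 + 9 + 10) / 3 = 9.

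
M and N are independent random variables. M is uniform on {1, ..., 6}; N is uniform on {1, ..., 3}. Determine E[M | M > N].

P(M > N) = 2/3.
Summing M·P(x,y) over outcomes with M > N gives 53/18.
E[M | M > N] = (53/18) / (2/3) = 53/12.

53/12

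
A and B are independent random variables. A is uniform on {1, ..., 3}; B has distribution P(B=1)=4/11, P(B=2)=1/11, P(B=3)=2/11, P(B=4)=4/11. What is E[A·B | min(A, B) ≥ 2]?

60/7

P(min(A, B) ≥ 2) = 14/33.
Summing AB·P(x,y) over outcomes with min(A, B) ≥ 2 gives 40/11.
E[A·B | min(A, B) ≥ 2] = (40/11) / (14/33) = 60/7.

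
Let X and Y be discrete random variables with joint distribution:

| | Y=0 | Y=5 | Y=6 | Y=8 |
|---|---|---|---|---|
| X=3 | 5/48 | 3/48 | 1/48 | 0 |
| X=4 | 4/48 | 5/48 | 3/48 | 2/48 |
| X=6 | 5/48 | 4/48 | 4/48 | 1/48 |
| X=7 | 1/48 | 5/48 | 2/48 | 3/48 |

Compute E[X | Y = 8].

35/6

P(Y = 8) = 1/8.
Summing X·P(X=x,Y=y) over the conditioning event gives 35/48.
E[X | Y = 8] = (35/48) / (1/8) = 35/6.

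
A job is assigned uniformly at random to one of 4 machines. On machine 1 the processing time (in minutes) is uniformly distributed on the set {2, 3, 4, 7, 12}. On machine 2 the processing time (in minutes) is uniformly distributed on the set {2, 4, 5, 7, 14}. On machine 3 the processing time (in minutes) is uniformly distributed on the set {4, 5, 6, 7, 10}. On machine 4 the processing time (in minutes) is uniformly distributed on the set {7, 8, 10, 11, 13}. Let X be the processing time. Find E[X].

141/20

E[X | machine 1] = (2+3+4+7+12)/5 = 28/5.
E[X | machine 2] = (2+4+5+7+14)/5 = 32/5.
E[X | machine 3] = (4+5+6+7+10)/5 = 32/5.
E[X | machine 4] = (7+8+10+11+13)/5 = 49/5.
By the law of total expectation,
E[X] = (1/4)·(28/5) + (1/4)·(32/5) + (1/4)·(32/5) + (1/4)·(49/5) = 141/20.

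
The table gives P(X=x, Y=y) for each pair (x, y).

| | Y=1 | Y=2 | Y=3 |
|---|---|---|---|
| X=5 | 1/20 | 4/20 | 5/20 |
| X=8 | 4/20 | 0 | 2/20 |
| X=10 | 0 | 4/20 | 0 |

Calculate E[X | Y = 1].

37/5

P(Y = 1) = 1/4.
Σ X·P over the event = 5·(1/20) + 8·(4/20) = 37/20.
E[X | Y = 1] = (37/20) / (1/4) = 37/5.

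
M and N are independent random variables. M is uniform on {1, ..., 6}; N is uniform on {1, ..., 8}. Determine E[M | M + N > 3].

P(M + N > 3) = 15/16.
Summing M·P(x,y) over outcomes with M + N > 3 gives 41/12.
E[M | M + N > 3] = (41/12) / (15/16) = 164/45.

164/45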